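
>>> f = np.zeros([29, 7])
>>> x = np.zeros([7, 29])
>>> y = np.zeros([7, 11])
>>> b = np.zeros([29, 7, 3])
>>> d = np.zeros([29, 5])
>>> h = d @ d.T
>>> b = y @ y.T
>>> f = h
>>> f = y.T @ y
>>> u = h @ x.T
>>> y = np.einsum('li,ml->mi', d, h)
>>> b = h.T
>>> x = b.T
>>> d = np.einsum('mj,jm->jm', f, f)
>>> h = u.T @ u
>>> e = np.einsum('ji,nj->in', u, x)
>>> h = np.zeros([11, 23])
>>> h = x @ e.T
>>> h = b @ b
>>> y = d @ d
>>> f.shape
(11, 11)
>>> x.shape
(29, 29)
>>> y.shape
(11, 11)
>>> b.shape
(29, 29)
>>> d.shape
(11, 11)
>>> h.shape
(29, 29)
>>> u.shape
(29, 7)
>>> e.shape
(7, 29)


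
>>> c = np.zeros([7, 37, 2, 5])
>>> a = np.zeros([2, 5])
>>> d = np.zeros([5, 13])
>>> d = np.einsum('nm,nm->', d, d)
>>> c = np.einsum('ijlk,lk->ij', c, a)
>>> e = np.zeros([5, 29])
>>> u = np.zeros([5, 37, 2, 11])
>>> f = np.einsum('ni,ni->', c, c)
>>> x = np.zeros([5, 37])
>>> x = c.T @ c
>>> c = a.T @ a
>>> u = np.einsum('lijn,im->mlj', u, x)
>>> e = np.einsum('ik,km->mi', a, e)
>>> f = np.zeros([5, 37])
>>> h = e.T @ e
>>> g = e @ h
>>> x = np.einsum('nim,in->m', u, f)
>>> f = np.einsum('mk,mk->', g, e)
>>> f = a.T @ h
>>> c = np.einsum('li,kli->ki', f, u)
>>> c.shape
(37, 2)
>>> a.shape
(2, 5)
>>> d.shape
()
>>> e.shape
(29, 2)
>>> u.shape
(37, 5, 2)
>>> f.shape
(5, 2)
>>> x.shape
(2,)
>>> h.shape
(2, 2)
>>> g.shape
(29, 2)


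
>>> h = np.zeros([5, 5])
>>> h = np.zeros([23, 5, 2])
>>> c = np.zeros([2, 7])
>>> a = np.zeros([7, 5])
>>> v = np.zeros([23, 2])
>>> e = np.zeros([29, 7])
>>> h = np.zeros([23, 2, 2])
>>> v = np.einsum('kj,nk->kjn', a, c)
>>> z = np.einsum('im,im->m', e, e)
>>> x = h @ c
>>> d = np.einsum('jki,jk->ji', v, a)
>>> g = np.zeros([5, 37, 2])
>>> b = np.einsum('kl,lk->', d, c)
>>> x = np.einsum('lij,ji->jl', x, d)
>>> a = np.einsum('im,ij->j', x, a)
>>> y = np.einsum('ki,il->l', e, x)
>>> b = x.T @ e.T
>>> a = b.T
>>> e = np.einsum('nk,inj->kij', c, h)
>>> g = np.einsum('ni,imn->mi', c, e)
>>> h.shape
(23, 2, 2)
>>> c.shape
(2, 7)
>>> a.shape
(29, 23)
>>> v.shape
(7, 5, 2)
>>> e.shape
(7, 23, 2)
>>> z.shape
(7,)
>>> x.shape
(7, 23)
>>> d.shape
(7, 2)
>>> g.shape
(23, 7)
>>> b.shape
(23, 29)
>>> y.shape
(23,)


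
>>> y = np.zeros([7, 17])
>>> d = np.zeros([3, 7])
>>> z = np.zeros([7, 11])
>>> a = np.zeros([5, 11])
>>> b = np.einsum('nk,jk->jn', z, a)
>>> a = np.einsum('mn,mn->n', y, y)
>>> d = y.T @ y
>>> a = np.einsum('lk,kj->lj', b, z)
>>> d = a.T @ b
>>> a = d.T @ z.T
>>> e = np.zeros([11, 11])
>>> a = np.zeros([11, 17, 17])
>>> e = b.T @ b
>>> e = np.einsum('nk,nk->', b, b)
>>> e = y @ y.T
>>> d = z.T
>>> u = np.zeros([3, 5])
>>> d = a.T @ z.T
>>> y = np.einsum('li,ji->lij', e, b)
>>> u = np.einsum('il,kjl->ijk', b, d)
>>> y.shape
(7, 7, 5)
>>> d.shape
(17, 17, 7)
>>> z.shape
(7, 11)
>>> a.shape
(11, 17, 17)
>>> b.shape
(5, 7)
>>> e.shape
(7, 7)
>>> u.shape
(5, 17, 17)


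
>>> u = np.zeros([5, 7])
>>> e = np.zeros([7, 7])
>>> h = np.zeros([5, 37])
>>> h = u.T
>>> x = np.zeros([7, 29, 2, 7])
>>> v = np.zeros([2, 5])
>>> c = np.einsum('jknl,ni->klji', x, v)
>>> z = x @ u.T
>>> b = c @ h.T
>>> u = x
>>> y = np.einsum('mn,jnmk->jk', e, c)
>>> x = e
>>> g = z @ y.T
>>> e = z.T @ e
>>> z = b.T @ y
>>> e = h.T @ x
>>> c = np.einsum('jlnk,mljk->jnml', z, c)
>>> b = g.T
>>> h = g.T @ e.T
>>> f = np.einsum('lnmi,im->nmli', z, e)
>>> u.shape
(7, 29, 2, 7)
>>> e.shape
(5, 7)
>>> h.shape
(29, 2, 29, 5)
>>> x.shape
(7, 7)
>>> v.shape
(2, 5)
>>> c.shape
(7, 7, 29, 7)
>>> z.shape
(7, 7, 7, 5)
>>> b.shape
(29, 2, 29, 7)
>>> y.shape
(29, 5)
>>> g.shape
(7, 29, 2, 29)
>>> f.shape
(7, 7, 7, 5)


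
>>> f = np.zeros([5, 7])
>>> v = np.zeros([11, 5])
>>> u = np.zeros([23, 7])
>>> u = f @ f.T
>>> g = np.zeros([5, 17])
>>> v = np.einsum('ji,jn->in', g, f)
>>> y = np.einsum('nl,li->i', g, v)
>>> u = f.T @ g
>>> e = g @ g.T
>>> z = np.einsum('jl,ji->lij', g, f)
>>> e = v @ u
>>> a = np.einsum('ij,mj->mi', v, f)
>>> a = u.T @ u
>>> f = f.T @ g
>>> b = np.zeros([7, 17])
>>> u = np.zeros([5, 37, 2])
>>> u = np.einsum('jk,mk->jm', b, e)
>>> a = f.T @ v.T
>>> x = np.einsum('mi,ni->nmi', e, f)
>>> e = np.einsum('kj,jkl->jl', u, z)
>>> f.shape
(7, 17)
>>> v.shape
(17, 7)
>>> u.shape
(7, 17)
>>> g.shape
(5, 17)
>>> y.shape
(7,)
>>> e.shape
(17, 5)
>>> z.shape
(17, 7, 5)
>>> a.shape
(17, 17)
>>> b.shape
(7, 17)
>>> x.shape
(7, 17, 17)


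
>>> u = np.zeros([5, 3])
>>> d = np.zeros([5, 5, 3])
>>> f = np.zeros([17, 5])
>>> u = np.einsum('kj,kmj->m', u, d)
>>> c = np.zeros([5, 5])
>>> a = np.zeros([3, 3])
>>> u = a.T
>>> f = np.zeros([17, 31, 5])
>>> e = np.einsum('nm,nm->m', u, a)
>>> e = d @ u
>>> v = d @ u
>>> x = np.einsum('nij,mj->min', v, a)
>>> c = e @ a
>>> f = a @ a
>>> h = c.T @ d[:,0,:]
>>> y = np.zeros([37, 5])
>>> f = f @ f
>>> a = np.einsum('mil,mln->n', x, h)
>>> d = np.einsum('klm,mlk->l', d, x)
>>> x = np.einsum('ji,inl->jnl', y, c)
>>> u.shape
(3, 3)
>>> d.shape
(5,)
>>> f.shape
(3, 3)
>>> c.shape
(5, 5, 3)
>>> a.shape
(3,)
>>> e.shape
(5, 5, 3)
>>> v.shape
(5, 5, 3)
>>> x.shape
(37, 5, 3)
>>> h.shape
(3, 5, 3)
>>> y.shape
(37, 5)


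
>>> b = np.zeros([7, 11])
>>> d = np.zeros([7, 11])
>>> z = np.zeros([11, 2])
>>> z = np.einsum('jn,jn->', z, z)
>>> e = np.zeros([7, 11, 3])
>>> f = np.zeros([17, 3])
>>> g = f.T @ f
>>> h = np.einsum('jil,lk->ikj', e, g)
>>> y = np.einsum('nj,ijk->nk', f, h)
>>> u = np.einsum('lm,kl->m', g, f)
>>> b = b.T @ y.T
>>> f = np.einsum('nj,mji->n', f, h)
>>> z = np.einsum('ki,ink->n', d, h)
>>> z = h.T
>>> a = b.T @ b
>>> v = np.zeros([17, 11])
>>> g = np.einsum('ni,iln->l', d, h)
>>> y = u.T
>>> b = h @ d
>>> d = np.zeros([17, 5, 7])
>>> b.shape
(11, 3, 11)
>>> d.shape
(17, 5, 7)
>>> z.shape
(7, 3, 11)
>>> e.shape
(7, 11, 3)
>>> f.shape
(17,)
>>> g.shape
(3,)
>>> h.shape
(11, 3, 7)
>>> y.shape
(3,)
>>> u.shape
(3,)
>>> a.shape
(17, 17)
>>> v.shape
(17, 11)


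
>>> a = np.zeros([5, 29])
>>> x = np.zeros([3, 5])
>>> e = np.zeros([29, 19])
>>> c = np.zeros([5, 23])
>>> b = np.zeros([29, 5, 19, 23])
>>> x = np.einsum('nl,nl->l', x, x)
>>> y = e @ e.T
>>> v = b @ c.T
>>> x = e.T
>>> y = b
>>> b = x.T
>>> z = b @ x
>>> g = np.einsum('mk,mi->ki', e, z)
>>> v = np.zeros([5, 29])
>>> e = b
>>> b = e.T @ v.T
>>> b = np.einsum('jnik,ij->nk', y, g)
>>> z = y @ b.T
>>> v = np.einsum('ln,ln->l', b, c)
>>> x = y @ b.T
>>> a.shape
(5, 29)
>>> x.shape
(29, 5, 19, 5)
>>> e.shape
(29, 19)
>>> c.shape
(5, 23)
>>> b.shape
(5, 23)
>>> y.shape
(29, 5, 19, 23)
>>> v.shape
(5,)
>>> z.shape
(29, 5, 19, 5)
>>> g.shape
(19, 29)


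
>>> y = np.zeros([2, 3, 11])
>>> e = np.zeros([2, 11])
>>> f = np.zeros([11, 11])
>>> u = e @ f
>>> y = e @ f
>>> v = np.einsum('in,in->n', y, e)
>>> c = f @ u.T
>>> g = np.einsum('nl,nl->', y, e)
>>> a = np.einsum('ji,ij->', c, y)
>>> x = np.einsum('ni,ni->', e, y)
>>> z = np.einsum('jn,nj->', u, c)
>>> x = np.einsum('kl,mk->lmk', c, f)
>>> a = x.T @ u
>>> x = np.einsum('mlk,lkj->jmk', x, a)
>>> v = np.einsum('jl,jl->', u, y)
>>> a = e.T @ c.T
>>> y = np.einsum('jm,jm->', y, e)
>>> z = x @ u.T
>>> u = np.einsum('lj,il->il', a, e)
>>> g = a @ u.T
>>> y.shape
()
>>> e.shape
(2, 11)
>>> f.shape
(11, 11)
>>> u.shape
(2, 11)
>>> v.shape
()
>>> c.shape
(11, 2)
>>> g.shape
(11, 2)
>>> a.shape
(11, 11)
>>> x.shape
(11, 2, 11)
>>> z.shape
(11, 2, 2)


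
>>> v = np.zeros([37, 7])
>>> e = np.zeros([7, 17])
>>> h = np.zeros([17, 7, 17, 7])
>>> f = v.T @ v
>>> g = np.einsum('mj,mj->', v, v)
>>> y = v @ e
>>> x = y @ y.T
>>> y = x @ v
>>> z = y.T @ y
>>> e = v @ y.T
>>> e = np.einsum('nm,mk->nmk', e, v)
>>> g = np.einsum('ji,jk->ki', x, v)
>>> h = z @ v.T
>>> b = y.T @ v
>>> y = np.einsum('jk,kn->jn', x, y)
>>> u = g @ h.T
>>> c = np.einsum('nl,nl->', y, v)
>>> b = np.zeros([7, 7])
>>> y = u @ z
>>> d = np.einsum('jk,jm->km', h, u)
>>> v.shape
(37, 7)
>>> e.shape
(37, 37, 7)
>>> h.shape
(7, 37)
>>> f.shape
(7, 7)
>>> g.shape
(7, 37)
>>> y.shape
(7, 7)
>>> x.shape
(37, 37)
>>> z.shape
(7, 7)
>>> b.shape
(7, 7)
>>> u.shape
(7, 7)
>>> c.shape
()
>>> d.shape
(37, 7)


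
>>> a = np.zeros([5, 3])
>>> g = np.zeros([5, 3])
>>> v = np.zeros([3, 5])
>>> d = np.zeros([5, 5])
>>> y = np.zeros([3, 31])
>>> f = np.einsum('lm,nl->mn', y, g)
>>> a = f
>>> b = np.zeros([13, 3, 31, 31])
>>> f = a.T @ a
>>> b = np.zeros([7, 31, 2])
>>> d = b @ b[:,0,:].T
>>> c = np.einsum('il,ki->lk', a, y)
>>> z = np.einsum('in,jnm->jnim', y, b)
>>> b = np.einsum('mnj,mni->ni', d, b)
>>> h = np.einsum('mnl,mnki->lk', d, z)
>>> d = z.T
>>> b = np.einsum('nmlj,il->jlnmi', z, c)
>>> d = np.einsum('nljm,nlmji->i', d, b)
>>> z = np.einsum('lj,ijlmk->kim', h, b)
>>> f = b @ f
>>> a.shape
(31, 5)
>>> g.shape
(5, 3)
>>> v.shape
(3, 5)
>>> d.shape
(5,)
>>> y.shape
(3, 31)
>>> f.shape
(2, 3, 7, 31, 5)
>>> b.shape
(2, 3, 7, 31, 5)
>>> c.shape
(5, 3)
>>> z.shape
(5, 2, 31)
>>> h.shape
(7, 3)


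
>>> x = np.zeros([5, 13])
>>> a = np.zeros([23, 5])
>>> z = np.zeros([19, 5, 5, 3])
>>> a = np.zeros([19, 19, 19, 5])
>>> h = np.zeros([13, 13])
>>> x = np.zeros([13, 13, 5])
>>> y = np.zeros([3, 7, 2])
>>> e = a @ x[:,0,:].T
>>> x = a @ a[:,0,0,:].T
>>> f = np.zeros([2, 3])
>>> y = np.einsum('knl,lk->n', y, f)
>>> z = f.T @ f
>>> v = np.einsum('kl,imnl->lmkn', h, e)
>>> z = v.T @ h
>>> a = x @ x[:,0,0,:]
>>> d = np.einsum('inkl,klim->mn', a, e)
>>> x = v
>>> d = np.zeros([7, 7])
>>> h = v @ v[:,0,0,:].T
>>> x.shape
(13, 19, 13, 19)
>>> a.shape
(19, 19, 19, 19)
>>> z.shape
(19, 13, 19, 13)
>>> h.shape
(13, 19, 13, 13)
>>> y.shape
(7,)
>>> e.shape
(19, 19, 19, 13)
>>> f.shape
(2, 3)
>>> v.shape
(13, 19, 13, 19)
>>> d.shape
(7, 7)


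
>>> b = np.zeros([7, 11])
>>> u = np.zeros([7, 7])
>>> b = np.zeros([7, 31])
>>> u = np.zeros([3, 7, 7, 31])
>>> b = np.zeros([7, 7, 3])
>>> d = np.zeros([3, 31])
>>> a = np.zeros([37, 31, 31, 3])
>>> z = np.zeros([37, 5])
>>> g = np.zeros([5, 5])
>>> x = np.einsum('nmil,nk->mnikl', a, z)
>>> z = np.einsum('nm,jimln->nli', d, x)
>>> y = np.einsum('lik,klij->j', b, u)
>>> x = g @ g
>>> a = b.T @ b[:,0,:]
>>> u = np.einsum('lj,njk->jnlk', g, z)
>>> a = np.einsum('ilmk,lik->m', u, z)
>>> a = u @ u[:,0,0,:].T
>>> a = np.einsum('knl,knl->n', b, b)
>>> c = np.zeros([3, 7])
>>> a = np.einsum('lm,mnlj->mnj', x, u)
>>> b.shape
(7, 7, 3)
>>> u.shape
(5, 3, 5, 37)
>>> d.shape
(3, 31)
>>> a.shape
(5, 3, 37)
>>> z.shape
(3, 5, 37)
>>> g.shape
(5, 5)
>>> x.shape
(5, 5)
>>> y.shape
(31,)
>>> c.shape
(3, 7)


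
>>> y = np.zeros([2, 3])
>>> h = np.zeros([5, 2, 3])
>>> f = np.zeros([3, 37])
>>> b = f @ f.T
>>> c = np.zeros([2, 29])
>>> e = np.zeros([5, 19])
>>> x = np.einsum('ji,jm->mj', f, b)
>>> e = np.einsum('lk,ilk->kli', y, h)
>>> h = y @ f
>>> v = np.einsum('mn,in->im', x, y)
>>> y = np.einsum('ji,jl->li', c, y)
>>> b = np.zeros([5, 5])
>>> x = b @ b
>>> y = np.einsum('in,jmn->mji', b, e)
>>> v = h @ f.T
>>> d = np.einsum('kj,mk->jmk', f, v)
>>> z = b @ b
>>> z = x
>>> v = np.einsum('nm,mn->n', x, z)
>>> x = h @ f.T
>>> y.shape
(2, 3, 5)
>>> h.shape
(2, 37)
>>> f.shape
(3, 37)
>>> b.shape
(5, 5)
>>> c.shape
(2, 29)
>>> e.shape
(3, 2, 5)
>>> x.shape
(2, 3)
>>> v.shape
(5,)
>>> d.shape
(37, 2, 3)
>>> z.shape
(5, 5)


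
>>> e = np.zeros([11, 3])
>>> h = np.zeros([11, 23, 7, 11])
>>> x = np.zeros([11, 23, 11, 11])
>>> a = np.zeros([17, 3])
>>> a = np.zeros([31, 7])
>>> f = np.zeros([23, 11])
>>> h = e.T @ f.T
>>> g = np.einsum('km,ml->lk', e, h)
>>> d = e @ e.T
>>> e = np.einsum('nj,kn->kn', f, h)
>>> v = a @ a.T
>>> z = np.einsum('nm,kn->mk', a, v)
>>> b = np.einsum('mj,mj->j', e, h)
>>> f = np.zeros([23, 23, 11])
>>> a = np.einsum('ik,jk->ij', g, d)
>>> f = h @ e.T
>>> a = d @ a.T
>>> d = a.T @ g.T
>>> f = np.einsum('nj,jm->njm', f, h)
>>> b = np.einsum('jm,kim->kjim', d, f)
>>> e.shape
(3, 23)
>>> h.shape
(3, 23)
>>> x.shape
(11, 23, 11, 11)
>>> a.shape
(11, 23)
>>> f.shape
(3, 3, 23)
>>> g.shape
(23, 11)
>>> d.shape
(23, 23)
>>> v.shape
(31, 31)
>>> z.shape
(7, 31)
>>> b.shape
(3, 23, 3, 23)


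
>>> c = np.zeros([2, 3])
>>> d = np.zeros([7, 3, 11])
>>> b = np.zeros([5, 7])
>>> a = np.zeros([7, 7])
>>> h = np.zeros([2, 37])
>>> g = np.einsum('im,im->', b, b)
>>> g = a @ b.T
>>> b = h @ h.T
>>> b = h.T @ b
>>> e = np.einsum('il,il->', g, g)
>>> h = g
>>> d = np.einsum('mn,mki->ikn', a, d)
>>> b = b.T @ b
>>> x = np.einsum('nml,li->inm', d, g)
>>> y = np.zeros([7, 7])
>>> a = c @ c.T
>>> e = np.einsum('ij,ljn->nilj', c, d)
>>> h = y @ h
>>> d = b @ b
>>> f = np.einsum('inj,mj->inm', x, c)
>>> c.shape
(2, 3)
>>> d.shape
(2, 2)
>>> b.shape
(2, 2)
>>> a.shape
(2, 2)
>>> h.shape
(7, 5)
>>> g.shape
(7, 5)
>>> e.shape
(7, 2, 11, 3)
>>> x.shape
(5, 11, 3)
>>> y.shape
(7, 7)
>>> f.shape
(5, 11, 2)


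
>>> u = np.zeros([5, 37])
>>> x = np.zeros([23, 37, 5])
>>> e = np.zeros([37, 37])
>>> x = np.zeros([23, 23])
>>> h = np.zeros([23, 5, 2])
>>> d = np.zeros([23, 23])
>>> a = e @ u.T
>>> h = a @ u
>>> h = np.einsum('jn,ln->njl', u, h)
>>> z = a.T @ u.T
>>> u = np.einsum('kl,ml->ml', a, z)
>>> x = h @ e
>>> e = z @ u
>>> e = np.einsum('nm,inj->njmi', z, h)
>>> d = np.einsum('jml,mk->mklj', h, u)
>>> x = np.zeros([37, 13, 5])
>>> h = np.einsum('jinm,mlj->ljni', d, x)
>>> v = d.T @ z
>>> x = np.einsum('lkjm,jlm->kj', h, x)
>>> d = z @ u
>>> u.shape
(5, 5)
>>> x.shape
(5, 37)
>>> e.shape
(5, 37, 5, 37)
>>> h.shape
(13, 5, 37, 5)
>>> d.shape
(5, 5)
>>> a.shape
(37, 5)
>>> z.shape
(5, 5)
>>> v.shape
(37, 37, 5, 5)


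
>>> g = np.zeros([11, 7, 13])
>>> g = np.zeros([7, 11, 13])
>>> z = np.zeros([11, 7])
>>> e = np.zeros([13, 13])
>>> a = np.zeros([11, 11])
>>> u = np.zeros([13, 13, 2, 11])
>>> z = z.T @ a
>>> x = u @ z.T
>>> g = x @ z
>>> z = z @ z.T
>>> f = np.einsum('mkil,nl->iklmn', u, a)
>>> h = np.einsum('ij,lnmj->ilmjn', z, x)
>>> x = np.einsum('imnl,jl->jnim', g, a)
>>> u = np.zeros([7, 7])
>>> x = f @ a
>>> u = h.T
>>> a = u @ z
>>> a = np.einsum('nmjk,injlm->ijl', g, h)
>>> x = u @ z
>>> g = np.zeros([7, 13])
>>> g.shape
(7, 13)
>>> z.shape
(7, 7)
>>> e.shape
(13, 13)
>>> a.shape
(7, 2, 7)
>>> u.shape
(13, 7, 2, 13, 7)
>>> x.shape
(13, 7, 2, 13, 7)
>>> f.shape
(2, 13, 11, 13, 11)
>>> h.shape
(7, 13, 2, 7, 13)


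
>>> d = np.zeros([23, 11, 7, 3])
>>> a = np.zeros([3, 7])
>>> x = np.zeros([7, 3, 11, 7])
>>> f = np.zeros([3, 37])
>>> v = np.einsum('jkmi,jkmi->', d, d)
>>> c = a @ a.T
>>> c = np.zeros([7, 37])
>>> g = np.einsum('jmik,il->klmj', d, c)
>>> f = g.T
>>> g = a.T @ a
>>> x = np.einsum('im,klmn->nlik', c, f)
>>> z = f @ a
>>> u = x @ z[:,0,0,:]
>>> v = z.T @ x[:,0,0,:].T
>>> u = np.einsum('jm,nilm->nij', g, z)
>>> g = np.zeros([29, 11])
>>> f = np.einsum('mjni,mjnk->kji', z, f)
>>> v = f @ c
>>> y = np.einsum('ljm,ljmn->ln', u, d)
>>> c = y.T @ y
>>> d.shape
(23, 11, 7, 3)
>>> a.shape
(3, 7)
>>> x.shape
(3, 11, 7, 23)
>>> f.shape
(3, 11, 7)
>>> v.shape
(3, 11, 37)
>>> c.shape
(3, 3)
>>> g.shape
(29, 11)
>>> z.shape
(23, 11, 37, 7)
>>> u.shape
(23, 11, 7)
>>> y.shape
(23, 3)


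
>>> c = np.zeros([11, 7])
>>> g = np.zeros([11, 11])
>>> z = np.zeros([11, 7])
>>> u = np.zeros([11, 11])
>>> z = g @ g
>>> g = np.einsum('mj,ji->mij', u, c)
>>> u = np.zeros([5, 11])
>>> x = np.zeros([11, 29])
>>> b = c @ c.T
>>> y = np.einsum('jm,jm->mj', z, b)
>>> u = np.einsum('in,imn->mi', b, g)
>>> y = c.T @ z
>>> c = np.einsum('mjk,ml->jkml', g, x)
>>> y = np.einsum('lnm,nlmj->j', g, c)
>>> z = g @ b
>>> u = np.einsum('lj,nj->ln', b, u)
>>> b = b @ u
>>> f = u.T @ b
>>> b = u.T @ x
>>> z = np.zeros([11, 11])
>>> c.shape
(7, 11, 11, 29)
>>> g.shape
(11, 7, 11)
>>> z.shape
(11, 11)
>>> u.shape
(11, 7)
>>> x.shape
(11, 29)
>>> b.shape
(7, 29)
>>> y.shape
(29,)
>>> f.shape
(7, 7)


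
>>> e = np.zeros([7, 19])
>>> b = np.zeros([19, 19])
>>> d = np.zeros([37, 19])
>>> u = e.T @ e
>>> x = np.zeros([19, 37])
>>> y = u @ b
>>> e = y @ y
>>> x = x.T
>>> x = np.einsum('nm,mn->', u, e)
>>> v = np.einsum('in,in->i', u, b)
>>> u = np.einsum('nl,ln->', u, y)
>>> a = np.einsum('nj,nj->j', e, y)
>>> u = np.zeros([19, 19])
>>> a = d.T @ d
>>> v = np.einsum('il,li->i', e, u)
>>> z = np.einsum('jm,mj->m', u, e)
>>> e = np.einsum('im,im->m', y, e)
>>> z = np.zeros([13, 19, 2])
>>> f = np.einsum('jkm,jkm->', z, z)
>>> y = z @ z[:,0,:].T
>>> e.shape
(19,)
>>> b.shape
(19, 19)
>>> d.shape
(37, 19)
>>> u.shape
(19, 19)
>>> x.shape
()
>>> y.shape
(13, 19, 13)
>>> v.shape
(19,)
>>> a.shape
(19, 19)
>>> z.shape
(13, 19, 2)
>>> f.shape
()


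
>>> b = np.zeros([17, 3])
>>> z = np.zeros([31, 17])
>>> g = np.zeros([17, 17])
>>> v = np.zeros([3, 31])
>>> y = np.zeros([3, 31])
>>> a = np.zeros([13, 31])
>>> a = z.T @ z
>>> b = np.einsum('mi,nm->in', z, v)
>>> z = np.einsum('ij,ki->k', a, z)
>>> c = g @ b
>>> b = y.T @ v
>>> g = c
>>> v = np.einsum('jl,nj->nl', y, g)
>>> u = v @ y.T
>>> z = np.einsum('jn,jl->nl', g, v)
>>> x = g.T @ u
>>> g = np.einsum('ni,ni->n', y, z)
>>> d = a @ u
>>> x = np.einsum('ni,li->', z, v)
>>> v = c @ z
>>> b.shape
(31, 31)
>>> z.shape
(3, 31)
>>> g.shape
(3,)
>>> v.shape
(17, 31)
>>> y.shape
(3, 31)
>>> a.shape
(17, 17)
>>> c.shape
(17, 3)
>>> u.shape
(17, 3)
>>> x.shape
()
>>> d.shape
(17, 3)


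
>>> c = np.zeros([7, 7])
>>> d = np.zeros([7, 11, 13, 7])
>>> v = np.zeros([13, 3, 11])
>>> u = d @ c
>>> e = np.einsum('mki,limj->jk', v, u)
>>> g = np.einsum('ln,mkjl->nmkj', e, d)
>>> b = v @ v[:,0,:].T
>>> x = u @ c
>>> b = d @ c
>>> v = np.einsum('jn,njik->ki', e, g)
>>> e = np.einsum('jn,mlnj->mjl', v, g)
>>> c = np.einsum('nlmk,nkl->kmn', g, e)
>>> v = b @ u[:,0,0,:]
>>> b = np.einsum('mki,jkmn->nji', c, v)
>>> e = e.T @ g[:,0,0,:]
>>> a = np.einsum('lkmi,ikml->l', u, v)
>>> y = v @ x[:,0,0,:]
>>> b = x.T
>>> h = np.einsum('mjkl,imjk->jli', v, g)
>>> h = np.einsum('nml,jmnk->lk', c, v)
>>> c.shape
(13, 11, 3)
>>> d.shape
(7, 11, 13, 7)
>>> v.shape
(7, 11, 13, 7)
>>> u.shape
(7, 11, 13, 7)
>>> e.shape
(7, 13, 13)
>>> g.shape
(3, 7, 11, 13)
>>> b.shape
(7, 13, 11, 7)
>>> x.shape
(7, 11, 13, 7)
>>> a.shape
(7,)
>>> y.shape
(7, 11, 13, 7)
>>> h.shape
(3, 7)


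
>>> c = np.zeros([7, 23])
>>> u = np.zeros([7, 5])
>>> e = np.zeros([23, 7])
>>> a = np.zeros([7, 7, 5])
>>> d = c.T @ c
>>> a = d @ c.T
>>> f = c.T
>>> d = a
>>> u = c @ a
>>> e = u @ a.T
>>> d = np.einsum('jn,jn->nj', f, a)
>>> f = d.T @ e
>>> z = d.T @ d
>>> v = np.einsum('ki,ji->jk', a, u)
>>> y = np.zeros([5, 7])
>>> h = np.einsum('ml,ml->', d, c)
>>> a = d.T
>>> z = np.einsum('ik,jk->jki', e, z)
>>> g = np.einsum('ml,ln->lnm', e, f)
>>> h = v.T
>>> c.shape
(7, 23)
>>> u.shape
(7, 7)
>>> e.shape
(7, 23)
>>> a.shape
(23, 7)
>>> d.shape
(7, 23)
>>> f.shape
(23, 23)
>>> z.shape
(23, 23, 7)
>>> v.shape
(7, 23)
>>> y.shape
(5, 7)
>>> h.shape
(23, 7)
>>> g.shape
(23, 23, 7)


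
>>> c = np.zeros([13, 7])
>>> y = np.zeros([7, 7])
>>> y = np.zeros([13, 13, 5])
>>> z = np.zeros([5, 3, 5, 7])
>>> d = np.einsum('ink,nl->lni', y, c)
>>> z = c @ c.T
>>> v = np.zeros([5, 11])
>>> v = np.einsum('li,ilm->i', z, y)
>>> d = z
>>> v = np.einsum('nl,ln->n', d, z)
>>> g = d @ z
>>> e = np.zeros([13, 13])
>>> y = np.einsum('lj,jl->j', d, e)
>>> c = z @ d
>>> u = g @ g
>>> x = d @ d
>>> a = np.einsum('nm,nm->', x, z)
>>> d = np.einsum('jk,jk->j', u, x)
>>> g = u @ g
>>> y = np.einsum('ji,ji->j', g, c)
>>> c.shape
(13, 13)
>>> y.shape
(13,)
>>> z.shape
(13, 13)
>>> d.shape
(13,)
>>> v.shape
(13,)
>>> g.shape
(13, 13)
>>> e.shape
(13, 13)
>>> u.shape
(13, 13)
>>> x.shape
(13, 13)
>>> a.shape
()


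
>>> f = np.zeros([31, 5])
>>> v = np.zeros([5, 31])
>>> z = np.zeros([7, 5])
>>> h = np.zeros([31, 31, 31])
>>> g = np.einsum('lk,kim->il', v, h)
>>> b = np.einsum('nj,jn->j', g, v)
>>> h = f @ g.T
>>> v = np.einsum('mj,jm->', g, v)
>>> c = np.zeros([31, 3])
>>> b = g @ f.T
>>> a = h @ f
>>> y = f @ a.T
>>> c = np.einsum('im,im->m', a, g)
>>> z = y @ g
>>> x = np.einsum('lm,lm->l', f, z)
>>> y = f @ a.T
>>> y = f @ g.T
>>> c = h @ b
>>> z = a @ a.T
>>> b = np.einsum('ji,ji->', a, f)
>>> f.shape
(31, 5)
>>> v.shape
()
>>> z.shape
(31, 31)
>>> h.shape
(31, 31)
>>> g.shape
(31, 5)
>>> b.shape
()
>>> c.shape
(31, 31)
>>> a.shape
(31, 5)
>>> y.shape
(31, 31)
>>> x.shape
(31,)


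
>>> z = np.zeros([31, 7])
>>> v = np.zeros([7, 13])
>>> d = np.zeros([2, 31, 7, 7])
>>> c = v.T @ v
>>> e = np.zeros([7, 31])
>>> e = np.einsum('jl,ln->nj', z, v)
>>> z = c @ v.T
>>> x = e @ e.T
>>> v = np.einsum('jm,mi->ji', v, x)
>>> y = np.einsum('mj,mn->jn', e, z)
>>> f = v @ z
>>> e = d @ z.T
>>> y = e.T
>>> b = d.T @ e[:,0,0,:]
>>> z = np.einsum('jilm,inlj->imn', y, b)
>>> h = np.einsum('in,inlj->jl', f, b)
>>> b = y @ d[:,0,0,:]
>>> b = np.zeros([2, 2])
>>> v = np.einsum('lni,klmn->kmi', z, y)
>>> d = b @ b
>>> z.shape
(7, 2, 7)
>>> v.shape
(13, 31, 7)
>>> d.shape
(2, 2)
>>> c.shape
(13, 13)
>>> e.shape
(2, 31, 7, 13)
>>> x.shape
(13, 13)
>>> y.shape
(13, 7, 31, 2)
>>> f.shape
(7, 7)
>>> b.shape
(2, 2)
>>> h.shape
(13, 31)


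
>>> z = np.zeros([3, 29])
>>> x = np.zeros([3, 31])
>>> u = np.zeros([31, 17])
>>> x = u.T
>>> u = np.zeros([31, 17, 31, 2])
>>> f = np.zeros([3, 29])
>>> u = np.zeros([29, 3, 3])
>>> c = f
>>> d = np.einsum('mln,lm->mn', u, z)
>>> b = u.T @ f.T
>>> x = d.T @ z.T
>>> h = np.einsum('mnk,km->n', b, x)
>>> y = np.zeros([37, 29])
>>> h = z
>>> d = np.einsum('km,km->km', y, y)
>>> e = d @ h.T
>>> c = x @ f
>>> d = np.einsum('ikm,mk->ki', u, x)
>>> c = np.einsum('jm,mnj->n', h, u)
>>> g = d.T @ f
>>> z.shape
(3, 29)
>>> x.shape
(3, 3)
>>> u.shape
(29, 3, 3)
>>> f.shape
(3, 29)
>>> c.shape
(3,)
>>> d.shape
(3, 29)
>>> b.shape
(3, 3, 3)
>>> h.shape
(3, 29)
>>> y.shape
(37, 29)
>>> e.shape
(37, 3)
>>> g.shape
(29, 29)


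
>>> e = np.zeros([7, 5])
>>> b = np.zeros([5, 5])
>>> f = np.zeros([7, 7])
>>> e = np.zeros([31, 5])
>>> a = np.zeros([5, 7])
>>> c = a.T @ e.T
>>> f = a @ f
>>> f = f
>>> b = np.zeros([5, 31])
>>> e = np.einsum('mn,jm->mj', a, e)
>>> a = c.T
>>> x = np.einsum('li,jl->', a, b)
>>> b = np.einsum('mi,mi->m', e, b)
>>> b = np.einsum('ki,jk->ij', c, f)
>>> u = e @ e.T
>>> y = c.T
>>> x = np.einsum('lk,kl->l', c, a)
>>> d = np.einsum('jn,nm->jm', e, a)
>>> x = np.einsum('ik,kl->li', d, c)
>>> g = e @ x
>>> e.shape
(5, 31)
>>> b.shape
(31, 5)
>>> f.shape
(5, 7)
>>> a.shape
(31, 7)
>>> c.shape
(7, 31)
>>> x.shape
(31, 5)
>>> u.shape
(5, 5)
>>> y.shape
(31, 7)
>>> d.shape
(5, 7)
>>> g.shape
(5, 5)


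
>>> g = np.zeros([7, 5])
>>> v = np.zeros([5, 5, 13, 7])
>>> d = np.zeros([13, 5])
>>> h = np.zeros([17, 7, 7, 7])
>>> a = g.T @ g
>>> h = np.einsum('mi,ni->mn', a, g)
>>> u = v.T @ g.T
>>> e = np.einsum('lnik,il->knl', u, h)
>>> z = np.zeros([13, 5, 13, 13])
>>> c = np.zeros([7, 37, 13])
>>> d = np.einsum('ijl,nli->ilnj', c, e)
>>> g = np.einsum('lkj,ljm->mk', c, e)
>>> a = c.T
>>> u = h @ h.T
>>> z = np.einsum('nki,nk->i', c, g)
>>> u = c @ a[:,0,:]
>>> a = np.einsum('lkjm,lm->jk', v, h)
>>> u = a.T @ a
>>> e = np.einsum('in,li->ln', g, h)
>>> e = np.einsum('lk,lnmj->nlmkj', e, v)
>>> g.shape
(7, 37)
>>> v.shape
(5, 5, 13, 7)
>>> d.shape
(7, 13, 7, 37)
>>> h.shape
(5, 7)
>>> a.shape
(13, 5)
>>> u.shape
(5, 5)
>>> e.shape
(5, 5, 13, 37, 7)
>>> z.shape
(13,)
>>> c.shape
(7, 37, 13)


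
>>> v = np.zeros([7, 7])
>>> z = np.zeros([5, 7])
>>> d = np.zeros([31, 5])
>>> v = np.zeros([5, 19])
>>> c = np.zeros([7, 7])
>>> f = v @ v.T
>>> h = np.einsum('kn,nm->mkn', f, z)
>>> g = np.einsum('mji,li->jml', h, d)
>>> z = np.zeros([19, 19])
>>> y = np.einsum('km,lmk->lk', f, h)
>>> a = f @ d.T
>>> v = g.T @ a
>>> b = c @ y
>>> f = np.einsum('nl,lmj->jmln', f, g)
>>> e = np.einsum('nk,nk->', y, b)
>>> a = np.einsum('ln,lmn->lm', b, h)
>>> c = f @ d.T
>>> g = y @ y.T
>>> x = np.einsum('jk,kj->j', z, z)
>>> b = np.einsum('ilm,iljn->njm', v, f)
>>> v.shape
(31, 7, 31)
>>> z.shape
(19, 19)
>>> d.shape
(31, 5)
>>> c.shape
(31, 7, 5, 31)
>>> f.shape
(31, 7, 5, 5)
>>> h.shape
(7, 5, 5)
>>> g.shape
(7, 7)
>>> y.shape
(7, 5)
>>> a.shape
(7, 5)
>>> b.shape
(5, 5, 31)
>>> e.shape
()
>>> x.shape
(19,)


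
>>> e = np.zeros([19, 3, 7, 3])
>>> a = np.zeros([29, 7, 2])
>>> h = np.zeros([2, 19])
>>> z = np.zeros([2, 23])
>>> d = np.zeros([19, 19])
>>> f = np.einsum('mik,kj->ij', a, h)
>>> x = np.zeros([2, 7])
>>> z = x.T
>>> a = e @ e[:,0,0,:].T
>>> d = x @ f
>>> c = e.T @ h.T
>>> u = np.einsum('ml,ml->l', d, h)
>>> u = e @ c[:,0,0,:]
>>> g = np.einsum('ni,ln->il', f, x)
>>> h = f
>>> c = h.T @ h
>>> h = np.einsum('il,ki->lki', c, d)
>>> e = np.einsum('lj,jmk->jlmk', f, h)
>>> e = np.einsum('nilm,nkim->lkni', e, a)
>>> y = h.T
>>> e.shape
(2, 3, 19, 7)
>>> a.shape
(19, 3, 7, 19)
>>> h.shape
(19, 2, 19)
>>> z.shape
(7, 2)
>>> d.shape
(2, 19)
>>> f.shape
(7, 19)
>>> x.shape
(2, 7)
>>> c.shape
(19, 19)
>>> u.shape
(19, 3, 7, 2)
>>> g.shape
(19, 2)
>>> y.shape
(19, 2, 19)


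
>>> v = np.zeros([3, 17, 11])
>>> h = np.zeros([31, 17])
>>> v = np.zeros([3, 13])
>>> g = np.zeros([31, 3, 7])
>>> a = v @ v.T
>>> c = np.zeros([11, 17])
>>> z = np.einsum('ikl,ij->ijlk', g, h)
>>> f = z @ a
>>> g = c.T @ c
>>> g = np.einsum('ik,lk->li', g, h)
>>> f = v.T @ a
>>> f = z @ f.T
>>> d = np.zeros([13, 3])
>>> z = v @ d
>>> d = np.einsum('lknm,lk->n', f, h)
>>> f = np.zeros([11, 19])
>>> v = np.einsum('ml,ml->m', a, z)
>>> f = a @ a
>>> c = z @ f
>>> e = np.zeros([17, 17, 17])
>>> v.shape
(3,)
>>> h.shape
(31, 17)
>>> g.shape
(31, 17)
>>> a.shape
(3, 3)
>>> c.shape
(3, 3)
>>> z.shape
(3, 3)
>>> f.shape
(3, 3)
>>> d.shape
(7,)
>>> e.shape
(17, 17, 17)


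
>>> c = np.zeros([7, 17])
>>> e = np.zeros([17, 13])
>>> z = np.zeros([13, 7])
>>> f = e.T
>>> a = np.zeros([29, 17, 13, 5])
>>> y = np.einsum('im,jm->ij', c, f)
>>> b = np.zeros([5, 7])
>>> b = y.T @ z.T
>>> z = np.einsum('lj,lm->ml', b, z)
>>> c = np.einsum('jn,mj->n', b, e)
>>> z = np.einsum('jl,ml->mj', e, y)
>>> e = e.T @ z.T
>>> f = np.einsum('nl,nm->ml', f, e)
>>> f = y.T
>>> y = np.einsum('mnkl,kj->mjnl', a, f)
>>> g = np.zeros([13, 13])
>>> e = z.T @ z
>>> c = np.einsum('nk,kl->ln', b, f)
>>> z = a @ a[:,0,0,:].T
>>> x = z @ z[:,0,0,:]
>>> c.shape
(7, 13)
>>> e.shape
(17, 17)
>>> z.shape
(29, 17, 13, 29)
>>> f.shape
(13, 7)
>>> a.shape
(29, 17, 13, 5)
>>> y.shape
(29, 7, 17, 5)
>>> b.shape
(13, 13)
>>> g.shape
(13, 13)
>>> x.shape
(29, 17, 13, 29)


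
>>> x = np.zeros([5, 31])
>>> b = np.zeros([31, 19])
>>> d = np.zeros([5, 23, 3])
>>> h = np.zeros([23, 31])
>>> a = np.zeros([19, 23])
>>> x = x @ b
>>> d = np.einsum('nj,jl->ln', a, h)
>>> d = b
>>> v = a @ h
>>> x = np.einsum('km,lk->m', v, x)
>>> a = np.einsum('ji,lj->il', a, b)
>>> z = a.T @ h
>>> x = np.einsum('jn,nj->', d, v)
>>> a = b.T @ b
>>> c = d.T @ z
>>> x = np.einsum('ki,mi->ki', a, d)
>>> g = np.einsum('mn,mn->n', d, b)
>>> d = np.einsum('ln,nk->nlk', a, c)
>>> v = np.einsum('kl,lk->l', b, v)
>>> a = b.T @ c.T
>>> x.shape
(19, 19)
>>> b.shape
(31, 19)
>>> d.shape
(19, 19, 31)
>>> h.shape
(23, 31)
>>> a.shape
(19, 19)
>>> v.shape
(19,)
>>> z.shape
(31, 31)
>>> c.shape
(19, 31)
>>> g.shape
(19,)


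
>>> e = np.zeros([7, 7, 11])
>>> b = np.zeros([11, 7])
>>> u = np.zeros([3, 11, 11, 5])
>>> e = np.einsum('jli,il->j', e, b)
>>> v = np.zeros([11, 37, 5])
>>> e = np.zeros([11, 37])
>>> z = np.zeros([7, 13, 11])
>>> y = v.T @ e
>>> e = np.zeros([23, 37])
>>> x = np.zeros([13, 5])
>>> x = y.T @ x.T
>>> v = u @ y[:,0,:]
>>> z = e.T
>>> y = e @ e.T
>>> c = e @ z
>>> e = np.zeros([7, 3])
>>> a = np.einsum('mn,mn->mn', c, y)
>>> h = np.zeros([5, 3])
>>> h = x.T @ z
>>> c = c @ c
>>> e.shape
(7, 3)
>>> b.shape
(11, 7)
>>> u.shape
(3, 11, 11, 5)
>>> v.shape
(3, 11, 11, 37)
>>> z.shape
(37, 23)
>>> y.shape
(23, 23)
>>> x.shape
(37, 37, 13)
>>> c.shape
(23, 23)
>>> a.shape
(23, 23)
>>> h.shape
(13, 37, 23)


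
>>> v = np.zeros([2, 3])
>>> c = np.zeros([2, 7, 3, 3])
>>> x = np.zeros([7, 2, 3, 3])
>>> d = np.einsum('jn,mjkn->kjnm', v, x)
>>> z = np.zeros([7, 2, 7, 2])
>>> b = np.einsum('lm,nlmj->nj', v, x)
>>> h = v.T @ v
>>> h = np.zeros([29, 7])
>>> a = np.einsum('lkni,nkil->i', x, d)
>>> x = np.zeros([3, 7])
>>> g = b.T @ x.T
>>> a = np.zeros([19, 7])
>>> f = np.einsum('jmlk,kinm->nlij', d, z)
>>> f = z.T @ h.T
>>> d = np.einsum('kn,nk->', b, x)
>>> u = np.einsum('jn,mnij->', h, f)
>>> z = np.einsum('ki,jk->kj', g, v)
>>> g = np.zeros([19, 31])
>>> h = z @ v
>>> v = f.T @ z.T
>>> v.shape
(29, 2, 7, 3)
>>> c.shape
(2, 7, 3, 3)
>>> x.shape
(3, 7)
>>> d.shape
()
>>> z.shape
(3, 2)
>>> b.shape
(7, 3)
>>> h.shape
(3, 3)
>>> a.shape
(19, 7)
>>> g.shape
(19, 31)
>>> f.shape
(2, 7, 2, 29)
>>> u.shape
()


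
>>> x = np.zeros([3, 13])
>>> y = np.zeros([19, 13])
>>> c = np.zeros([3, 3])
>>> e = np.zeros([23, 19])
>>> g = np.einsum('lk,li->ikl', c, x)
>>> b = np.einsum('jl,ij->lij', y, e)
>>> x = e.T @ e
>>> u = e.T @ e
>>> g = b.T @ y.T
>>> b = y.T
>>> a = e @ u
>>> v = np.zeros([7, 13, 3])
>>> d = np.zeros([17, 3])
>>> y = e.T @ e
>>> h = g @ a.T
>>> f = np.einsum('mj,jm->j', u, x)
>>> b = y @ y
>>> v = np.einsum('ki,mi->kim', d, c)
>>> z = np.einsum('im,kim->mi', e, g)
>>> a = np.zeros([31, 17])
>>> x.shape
(19, 19)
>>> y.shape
(19, 19)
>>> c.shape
(3, 3)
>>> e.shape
(23, 19)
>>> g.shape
(19, 23, 19)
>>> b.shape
(19, 19)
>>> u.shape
(19, 19)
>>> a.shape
(31, 17)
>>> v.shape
(17, 3, 3)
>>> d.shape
(17, 3)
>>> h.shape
(19, 23, 23)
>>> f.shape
(19,)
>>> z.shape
(19, 23)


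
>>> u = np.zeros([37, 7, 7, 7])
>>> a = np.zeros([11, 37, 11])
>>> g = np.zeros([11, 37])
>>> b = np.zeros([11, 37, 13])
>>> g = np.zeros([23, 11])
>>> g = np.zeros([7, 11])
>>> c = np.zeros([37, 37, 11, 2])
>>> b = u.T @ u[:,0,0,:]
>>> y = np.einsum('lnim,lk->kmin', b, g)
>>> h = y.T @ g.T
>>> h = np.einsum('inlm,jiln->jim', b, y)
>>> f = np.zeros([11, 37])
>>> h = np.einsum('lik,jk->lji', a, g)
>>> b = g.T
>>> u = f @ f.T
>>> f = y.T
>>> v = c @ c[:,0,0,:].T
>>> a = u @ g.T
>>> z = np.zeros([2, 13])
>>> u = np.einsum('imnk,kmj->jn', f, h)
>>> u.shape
(37, 7)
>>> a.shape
(11, 7)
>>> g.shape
(7, 11)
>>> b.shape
(11, 7)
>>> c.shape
(37, 37, 11, 2)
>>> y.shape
(11, 7, 7, 7)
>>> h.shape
(11, 7, 37)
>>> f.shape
(7, 7, 7, 11)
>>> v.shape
(37, 37, 11, 37)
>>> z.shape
(2, 13)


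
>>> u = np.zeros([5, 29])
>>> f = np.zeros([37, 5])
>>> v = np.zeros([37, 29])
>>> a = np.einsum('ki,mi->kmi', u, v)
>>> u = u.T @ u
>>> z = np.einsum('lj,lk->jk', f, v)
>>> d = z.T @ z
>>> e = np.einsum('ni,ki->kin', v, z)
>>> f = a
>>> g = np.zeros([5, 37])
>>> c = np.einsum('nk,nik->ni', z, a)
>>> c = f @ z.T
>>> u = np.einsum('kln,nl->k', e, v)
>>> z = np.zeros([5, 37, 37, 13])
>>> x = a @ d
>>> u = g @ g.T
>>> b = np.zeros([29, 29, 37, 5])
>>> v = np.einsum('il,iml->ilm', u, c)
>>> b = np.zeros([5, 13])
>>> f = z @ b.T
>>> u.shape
(5, 5)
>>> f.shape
(5, 37, 37, 5)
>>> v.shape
(5, 5, 37)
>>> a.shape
(5, 37, 29)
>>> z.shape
(5, 37, 37, 13)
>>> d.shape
(29, 29)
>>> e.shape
(5, 29, 37)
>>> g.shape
(5, 37)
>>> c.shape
(5, 37, 5)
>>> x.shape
(5, 37, 29)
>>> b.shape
(5, 13)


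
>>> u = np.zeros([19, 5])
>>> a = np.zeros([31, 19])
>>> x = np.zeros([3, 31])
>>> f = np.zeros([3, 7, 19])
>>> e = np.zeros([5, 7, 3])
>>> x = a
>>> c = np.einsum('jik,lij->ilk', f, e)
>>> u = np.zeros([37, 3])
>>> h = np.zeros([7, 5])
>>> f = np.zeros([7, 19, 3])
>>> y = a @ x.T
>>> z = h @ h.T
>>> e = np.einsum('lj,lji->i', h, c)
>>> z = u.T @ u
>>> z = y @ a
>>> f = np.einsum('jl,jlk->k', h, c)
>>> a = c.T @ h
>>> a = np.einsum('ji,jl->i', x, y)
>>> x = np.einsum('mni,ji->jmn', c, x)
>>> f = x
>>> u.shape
(37, 3)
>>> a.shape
(19,)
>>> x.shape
(31, 7, 5)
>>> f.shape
(31, 7, 5)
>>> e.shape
(19,)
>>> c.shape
(7, 5, 19)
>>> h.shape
(7, 5)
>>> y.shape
(31, 31)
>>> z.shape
(31, 19)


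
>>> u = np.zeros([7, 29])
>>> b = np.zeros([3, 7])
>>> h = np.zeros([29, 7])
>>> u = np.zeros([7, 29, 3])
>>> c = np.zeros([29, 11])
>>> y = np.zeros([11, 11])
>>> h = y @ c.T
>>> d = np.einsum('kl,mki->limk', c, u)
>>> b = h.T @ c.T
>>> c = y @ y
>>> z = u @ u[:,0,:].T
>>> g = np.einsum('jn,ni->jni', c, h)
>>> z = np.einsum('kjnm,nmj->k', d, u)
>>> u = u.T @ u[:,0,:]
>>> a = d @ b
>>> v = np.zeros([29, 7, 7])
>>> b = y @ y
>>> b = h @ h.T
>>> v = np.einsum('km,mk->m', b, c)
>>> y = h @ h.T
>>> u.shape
(3, 29, 3)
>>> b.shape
(11, 11)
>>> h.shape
(11, 29)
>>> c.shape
(11, 11)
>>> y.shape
(11, 11)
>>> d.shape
(11, 3, 7, 29)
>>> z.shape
(11,)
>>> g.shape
(11, 11, 29)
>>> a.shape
(11, 3, 7, 29)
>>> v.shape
(11,)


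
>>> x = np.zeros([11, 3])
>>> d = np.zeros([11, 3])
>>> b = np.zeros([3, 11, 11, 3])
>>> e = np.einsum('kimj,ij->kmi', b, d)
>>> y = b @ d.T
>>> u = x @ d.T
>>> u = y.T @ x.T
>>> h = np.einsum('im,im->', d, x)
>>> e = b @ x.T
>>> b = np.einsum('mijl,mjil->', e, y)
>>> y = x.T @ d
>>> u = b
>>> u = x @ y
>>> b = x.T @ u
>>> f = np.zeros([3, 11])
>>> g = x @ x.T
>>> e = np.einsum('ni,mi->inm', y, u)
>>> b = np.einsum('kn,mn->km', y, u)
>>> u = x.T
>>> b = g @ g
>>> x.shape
(11, 3)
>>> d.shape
(11, 3)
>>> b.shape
(11, 11)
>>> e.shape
(3, 3, 11)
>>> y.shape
(3, 3)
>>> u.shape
(3, 11)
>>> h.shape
()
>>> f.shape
(3, 11)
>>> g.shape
(11, 11)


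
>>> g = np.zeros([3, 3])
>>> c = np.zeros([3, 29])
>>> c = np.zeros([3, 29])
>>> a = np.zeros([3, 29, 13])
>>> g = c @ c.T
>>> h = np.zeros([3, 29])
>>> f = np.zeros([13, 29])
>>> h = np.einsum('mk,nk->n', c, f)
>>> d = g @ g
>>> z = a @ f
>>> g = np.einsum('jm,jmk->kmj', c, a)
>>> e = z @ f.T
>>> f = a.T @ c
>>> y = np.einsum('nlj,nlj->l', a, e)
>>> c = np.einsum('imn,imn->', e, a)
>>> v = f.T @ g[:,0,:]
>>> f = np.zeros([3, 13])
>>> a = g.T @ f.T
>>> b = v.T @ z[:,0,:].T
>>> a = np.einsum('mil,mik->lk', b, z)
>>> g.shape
(13, 29, 3)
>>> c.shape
()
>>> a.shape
(3, 29)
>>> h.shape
(13,)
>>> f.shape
(3, 13)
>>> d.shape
(3, 3)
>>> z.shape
(3, 29, 29)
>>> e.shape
(3, 29, 13)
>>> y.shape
(29,)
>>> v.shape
(29, 29, 3)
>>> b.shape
(3, 29, 3)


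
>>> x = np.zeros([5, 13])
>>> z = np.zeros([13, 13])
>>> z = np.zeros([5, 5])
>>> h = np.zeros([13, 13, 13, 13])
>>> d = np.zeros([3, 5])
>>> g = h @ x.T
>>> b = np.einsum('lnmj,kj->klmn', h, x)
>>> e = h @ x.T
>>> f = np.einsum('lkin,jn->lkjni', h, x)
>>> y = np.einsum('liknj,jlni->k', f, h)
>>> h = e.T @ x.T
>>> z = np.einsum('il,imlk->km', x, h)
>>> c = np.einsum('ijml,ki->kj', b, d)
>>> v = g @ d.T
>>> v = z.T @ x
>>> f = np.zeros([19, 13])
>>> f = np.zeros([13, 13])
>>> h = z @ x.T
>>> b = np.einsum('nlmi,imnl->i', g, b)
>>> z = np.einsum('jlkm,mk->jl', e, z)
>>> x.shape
(5, 13)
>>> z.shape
(13, 13)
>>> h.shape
(5, 5)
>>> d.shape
(3, 5)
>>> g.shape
(13, 13, 13, 5)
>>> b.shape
(5,)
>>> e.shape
(13, 13, 13, 5)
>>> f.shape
(13, 13)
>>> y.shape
(5,)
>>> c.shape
(3, 13)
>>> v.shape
(13, 13)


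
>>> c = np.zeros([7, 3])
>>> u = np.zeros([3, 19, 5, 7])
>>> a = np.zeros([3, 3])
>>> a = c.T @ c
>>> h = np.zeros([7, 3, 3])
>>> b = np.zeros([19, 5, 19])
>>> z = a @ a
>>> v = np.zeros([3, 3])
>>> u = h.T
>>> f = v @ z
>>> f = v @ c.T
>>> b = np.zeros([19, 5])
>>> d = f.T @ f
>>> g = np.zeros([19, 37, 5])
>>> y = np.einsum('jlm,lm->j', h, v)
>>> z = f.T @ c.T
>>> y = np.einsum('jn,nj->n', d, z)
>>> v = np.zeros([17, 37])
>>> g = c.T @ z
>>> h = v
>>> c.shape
(7, 3)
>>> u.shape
(3, 3, 7)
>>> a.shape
(3, 3)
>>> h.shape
(17, 37)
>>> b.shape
(19, 5)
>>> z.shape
(7, 7)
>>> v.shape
(17, 37)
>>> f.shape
(3, 7)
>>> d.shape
(7, 7)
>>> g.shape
(3, 7)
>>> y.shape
(7,)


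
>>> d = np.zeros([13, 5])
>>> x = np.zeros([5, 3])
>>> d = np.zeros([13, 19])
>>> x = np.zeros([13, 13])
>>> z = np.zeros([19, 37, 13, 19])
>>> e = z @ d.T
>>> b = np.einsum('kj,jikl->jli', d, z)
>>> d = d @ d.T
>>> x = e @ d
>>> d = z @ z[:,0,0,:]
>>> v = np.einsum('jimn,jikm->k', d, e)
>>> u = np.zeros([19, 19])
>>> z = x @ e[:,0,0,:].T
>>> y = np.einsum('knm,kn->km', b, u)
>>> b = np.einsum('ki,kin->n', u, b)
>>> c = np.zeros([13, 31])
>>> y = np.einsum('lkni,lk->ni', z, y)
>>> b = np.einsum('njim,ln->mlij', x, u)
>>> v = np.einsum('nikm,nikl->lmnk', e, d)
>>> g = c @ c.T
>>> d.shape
(19, 37, 13, 19)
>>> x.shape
(19, 37, 13, 13)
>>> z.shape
(19, 37, 13, 19)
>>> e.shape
(19, 37, 13, 13)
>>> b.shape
(13, 19, 13, 37)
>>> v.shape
(19, 13, 19, 13)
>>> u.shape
(19, 19)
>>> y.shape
(13, 19)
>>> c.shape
(13, 31)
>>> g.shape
(13, 13)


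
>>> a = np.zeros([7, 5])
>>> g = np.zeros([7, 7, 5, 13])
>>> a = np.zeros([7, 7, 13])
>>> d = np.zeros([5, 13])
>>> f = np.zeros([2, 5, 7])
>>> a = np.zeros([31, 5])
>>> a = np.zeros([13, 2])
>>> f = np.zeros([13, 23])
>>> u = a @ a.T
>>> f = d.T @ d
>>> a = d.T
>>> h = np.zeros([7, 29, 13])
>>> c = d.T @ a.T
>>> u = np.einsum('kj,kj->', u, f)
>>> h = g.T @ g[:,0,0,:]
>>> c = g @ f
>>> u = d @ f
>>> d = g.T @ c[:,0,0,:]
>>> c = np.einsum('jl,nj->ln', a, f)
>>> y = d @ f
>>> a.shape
(13, 5)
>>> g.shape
(7, 7, 5, 13)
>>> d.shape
(13, 5, 7, 13)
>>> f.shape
(13, 13)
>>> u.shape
(5, 13)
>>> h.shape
(13, 5, 7, 13)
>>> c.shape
(5, 13)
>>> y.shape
(13, 5, 7, 13)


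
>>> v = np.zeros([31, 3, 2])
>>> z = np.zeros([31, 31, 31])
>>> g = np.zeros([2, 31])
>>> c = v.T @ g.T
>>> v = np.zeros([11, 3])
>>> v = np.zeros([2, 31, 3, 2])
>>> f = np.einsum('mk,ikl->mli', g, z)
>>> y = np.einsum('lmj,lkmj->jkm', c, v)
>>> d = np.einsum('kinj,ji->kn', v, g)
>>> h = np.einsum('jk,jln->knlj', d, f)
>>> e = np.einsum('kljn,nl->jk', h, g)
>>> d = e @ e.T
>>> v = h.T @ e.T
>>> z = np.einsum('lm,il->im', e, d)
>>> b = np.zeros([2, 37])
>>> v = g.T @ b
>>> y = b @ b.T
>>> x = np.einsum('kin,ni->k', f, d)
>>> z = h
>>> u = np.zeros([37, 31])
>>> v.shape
(31, 37)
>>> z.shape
(3, 31, 31, 2)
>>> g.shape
(2, 31)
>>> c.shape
(2, 3, 2)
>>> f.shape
(2, 31, 31)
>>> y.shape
(2, 2)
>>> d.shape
(31, 31)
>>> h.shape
(3, 31, 31, 2)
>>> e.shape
(31, 3)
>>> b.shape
(2, 37)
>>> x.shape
(2,)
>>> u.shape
(37, 31)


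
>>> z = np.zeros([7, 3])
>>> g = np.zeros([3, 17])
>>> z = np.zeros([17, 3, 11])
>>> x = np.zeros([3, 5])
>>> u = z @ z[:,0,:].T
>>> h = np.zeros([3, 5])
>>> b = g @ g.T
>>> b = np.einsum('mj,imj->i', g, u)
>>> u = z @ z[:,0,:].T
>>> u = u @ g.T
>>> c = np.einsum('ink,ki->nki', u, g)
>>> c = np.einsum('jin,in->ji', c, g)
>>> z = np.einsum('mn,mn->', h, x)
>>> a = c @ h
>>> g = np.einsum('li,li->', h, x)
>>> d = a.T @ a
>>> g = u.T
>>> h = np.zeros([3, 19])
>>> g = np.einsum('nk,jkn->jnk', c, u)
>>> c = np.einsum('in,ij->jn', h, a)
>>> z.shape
()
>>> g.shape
(17, 3, 3)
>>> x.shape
(3, 5)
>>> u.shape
(17, 3, 3)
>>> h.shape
(3, 19)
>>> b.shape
(17,)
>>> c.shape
(5, 19)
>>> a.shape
(3, 5)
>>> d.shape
(5, 5)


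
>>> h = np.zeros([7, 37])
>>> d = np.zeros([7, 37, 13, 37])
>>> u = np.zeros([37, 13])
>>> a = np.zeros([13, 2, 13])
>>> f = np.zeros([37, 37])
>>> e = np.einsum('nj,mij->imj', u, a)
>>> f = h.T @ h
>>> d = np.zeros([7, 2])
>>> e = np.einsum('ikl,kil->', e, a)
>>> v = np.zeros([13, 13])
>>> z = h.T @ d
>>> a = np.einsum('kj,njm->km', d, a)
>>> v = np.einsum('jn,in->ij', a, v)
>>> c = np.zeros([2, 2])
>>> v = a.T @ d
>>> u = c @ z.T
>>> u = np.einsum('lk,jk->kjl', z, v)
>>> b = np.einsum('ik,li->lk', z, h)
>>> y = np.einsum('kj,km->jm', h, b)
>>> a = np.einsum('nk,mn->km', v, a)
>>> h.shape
(7, 37)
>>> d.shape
(7, 2)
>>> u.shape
(2, 13, 37)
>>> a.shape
(2, 7)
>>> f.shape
(37, 37)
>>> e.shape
()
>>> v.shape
(13, 2)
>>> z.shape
(37, 2)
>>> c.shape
(2, 2)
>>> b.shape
(7, 2)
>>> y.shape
(37, 2)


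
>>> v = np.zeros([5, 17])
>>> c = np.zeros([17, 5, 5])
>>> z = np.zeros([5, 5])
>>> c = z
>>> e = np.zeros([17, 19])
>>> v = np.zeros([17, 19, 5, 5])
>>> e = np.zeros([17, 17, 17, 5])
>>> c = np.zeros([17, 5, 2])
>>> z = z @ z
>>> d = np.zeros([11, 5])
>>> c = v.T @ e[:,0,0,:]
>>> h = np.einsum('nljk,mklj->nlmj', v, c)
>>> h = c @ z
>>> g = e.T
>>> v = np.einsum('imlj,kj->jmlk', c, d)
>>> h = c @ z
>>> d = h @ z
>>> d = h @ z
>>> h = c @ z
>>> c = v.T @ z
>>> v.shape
(5, 5, 19, 11)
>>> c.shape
(11, 19, 5, 5)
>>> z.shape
(5, 5)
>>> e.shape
(17, 17, 17, 5)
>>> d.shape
(5, 5, 19, 5)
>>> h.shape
(5, 5, 19, 5)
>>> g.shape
(5, 17, 17, 17)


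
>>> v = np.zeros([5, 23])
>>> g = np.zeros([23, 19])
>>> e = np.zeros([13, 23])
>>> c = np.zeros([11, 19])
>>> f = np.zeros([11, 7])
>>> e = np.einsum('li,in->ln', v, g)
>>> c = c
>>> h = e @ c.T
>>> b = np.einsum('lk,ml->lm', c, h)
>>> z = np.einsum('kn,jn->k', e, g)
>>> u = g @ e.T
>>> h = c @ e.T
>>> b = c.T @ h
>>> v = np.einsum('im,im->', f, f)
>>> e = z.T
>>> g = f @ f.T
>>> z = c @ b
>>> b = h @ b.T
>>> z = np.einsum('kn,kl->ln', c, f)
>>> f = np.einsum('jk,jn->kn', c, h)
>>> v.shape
()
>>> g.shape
(11, 11)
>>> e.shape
(5,)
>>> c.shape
(11, 19)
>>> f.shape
(19, 5)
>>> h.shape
(11, 5)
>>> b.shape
(11, 19)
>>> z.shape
(7, 19)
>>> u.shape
(23, 5)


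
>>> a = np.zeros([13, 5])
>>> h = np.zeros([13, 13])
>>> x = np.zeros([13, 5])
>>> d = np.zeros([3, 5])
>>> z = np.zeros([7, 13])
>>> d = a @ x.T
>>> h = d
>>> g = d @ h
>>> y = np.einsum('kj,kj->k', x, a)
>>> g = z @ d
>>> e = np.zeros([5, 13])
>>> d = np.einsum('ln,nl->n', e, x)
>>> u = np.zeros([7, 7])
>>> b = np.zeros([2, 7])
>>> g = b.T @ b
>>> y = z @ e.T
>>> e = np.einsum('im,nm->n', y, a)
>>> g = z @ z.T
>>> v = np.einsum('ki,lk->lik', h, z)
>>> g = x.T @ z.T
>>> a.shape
(13, 5)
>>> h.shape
(13, 13)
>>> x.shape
(13, 5)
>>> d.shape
(13,)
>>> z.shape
(7, 13)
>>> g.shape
(5, 7)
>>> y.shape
(7, 5)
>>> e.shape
(13,)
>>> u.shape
(7, 7)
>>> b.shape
(2, 7)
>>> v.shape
(7, 13, 13)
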